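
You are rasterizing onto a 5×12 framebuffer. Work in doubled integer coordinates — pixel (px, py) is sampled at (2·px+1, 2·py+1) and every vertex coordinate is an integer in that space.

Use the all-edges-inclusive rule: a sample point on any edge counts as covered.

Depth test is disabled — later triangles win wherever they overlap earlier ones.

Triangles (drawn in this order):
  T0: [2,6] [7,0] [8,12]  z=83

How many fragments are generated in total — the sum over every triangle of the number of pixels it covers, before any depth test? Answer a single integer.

T0:
  2·area = 66
  edge (2, 6)→(7, 0): d=(5,-6) inclusive
  edge (7, 0)→(8, 12): d=(1,12) inclusive
  edge (8, 12)→(2, 6): d=(-6,-6) inclusive
    (3,0)@(7, 1): e=[5,1,60] → #
    (4,0)@(9, 1): e=[17,-23,72] → ·
    (2,1)@(5, 3): e=[3,27,36] → #
    (4,1)@(9, 3): e=[27,-21,60] → ·
    (0,2)@(1, 5): e=[-11,77,0] → ·  [on edge]
    (1,2)@(3, 5): e=[1,53,12] → #
    (4,2)@(9, 5): e=[37,-19,48] → ·
    (1,3)@(3, 7): e=[11,55,0] → #  [on edge]
    (4,3)@(9, 7): e=[47,-17,36] → ·
    (1,4)@(3, 9): e=[21,57,-12] → ·
    (2,4)@(5, 9): e=[33,33,0] → #  [on edge]
    (4,4)@(9, 9): e=[57,-15,24] → ·
    (3,5)@(7, 11): e=[55,11,0] → #  [on edge]
    (4,6)@(9, 13): e=[77,-11,0] → ·  [on edge]
  covered (12 px):
    · · · # ·
    · · # # ·
    · # # # ·
    · # # # ·
    · · # # ·
    · · · # ·
    · · · · ·
    · · · · ·
    · · · · ·
    · · · · ·
    · · · · ·
    · · · · ·

Final: 12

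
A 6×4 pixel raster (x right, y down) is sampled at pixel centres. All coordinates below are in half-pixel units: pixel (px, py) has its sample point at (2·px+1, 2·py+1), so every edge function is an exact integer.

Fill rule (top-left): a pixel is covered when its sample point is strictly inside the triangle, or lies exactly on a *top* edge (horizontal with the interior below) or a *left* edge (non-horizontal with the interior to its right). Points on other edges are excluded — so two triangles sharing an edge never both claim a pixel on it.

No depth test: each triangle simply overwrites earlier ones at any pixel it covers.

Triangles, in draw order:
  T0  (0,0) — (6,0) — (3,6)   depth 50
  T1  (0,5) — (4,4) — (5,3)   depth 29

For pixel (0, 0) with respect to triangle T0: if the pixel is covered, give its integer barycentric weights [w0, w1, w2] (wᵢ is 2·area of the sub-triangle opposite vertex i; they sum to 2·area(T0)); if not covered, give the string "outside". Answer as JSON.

T0:
  2·area = 36
  edge (0, 0)→(6, 0): d=(6,0) top-left  bias=+0
  edge (6, 0)→(3, 6): d=(-3,6) right/bottom  bias=-1
  edge (3, 6)→(0, 0): d=(-3,-6) top-left  bias=+0
    (0,0)@(1, 1): e=[6,27,3] → X
    (1,0)@(3, 1): e=[6,15,15] → X
    (2,0)@(5, 1): e=[6,3,27] → X
    (3,0)@(7, 1): e=[6,-9,39] → .
    (0,1)@(1, 3): e=[18,21,-3] → .
    (1,1)@(3, 3): e=[18,9,9] → X
    (2,1)@(5, 3): e=[18,-3,21] → .
    (1,2)@(3, 5): e=[30,3,3] → X
    (2,2)@(5, 5): e=[30,-9,15] → .
    (1,3)@(3, 7): e=[42,-3,-3] → .
  covered (5 px):
    X X X . . .
    . X . . . .
    . X . . . .
    . . . . . .
T1:
  2·area = 3  (B↔C swapped to make it positive)
  edge (0, 5)→(5, 3): d=(5,-2) top-left  bias=+0
  edge (5, 3)→(4, 4): d=(-1,1) right/bottom  bias=-1
  edge (4, 4)→(0, 5): d=(-4,1) right/bottom  bias=-1
    (3,0)@(7, 1): e=[-6,0,9] → .  [on edge]
    (2,1)@(5, 3): e=[0,0,3] → .  [on edge]
    (1,2)@(3, 5): e=[6,0,-3] → .  [on edge]
    (0,3)@(1, 7): e=[12,0,-9] → .  [on edge]
  covered (0 px):
    . . . . . .
    . . . . . .
    . . . . . .
    . . . . . .

Result: [27,3,6]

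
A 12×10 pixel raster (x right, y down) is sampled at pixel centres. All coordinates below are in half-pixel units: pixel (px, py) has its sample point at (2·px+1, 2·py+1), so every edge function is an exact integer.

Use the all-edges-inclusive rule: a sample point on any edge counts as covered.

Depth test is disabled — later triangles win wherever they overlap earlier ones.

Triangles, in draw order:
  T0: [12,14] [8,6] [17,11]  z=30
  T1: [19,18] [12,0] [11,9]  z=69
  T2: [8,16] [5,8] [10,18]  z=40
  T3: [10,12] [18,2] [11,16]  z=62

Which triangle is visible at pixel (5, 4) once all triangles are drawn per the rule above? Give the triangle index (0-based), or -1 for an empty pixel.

T0:
  2·area = 52
  edge (12, 14)→(8, 6): d=(-4,-8) inclusive
  edge (8, 6)→(17, 11): d=(9,5) inclusive
  edge (17, 11)→(12, 14): d=(-5,3) inclusive
    (4,3)@(9, 7): e=[4,4,44] → X
    (5,3)@(11, 7): e=[20,-6,38] → .
    (4,4)@(9, 9): e=[-4,22,34] → .
    (5,4)@(11, 9): e=[12,12,28] → X
    (6,4)@(13, 9): e=[28,2,22] → X
    (7,4)@(15, 9): e=[44,-8,16] → .
    (5,5)@(11, 11): e=[4,30,18] → X
    (7,5)@(15, 11): e=[36,10,6] → X
    (8,5)@(17, 11): e=[52,0,0] → X  [on edge]
    (9,5)@(19, 11): e=[68,-10,-6] → .
    (5,6)@(11, 13): e=[-4,48,8] → .
    (6,6)@(13, 13): e=[12,38,2] → X
    (3,8)@(7, 17): e=[-52,104,0] → .  [on edge]
  covered (8 px):
    . . . . . . . . . . . .
    . . . . . . . . . . . .
    . . . . . . . . . . . .
    . . . . X . . . . . . .
    . . . . . X X . . . . .
    . . . . . X X X X . . .
    . . . . . . X . . . . .
    . . . . . . . . . . . .
    . . . . . . . . . . . .
    . . . . . . . . . . . .
T1:
  2·area = 81  (B↔C swapped to make it positive)
  edge (19, 18)→(11, 9): d=(-8,-9) inclusive
  edge (11, 9)→(12, 0): d=(1,-9) inclusive
  edge (12, 0)→(19, 18): d=(7,18) inclusive
    (6,1)@(13, 3): e=[66,12,3] → X
    (7,1)@(15, 3): e=[84,30,-33] → .
    (6,2)@(13, 5): e=[50,14,17] → X
    (7,2)@(15, 5): e=[68,32,-19] → .
    (6,3)@(13, 7): e=[34,16,31] → X
    (7,3)@(15, 7): e=[52,34,-5] → .
    (5,4)@(11, 9): e=[0,0,81] → X  [on edge]
    (7,4)@(15, 9): e=[36,36,9] → X
    (8,4)@(17, 9): e=[54,54,-27] → .
    (5,5)@(11, 11): e=[-16,2,95] → .
    (6,5)@(13, 11): e=[2,20,59] → X
    (8,5)@(17, 11): e=[38,56,-13] → .
  covered (11 px):
    . . . . . . . . . . . .
    . . . . . . X . . . . .
    . . . . . . X . . . . .
    . . . . . . X . . . . .
    . . . . . X X X . . . .
    . . . . . . X X . . . .
    . . . . . . . X X . . .
    . . . . . . . . X . . .
    . . . . . . . . . . . .
    . . . . . . . . . . . .
T2:
  2·area = 10
  edge (8, 16)→(5, 8): d=(-3,-8) inclusive
  edge (5, 8)→(10, 18): d=(5,10) inclusive
  edge (10, 18)→(8, 16): d=(-2,-2) inclusive
    (0,4)@(1, 9): e=[-35,45,0] → .  [on edge]
    (1,5)@(3, 11): e=[-25,35,0] → .  [on edge]
    (2,6)@(5, 13): e=[-15,25,0] → .  [on edge]
    (3,6)@(7, 13): e=[1,5,4] → X
    (4,6)@(9, 13): e=[17,-15,8] → .
    (3,7)@(7, 15): e=[-5,15,0] → .  [on edge]
    (4,8)@(9, 17): e=[5,5,0] → X  [on edge]
    (5,8)@(11, 17): e=[21,-15,4] → .
    (4,9)@(9, 19): e=[-1,15,-4] → .
    (5,9)@(11, 19): e=[15,-5,0] → .  [on edge]
  covered (2 px):
    . . . . . . . . . . . .
    . . . . . . . . . . . .
    . . . . . . . . . . . .
    . . . . . . . . . . . .
    . . . . . . . . . . . .
    . . . . . . . . . . . .
    . . . X . . . . . . . .
    . . . . . . . . . . . .
    . . . . X . . . . . . .
    . . . . . . . . . . . .
T3:
  2·area = 42
  edge (10, 12)→(18, 2): d=(8,-10) inclusive
  edge (18, 2)→(11, 16): d=(-7,14) inclusive
  edge (11, 16)→(10, 12): d=(-1,-4) inclusive
    (7,3)@(15, 7): e=[10,7,25] → X
    (8,3)@(17, 7): e=[30,-21,33] → .
    (6,4)@(13, 9): e=[6,21,15] → X
    (7,4)@(15, 9): e=[26,-7,23] → .
    (5,5)@(11, 11): e=[2,35,5] → X
    (7,5)@(15, 11): e=[42,-21,21] → .
    (5,6)@(11, 13): e=[18,21,3] → X
    (6,6)@(13, 13): e=[38,-7,11] → .
    (5,7)@(11, 15): e=[34,7,1] → X
    (6,7)@(13, 15): e=[54,-21,9] → .
    (5,8)@(11, 17): e=[50,-7,-1] → .
  covered (6 px):
    . . . . . . . . . . . .
    . . . . . . . . . . . .
    . . . . . . . . . . . .
    . . . . . . . X . . . .
    . . . . . . X . . . . .
    . . . . . X X . . . . .
    . . . . . X . . . . . .
    . . . . . X . . . . . .
    . . . . . . . . . . . .
    . . . . . . . . . . . .

Z-buffer (winner per pixel, '.' = empty):
  . . . . . . . . . . . .
  . . . . . . 1 . . . . .
  . . . . . . 1 . . . . .
  . . . . 0 . 1 3 . . . .
  . . . . . 1 3 1 . . . .
  . . . . . 3 3 1 0 . . .
  . . . 2 . 3 0 1 1 . . .
  . . . . . 3 . . 1 . . .
  . . . . 2 . . . . . . .
  . . . . . . . . . . . .

Answer: 1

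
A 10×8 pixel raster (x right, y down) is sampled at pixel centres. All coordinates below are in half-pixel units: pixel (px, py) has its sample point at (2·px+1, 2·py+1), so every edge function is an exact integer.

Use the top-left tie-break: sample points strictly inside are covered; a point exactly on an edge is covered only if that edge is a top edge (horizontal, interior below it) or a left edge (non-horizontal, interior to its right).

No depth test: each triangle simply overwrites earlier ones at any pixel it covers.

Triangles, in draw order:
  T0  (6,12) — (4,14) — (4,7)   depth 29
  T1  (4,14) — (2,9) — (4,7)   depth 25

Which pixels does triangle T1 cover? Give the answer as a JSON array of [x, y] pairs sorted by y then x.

T0:
  2·area = 14
  edge (6, 12)→(4, 14): d=(-2,2) right/bottom  bias=-1
  edge (4, 14)→(4, 7): d=(0,-7) top-left  bias=+0
  edge (4, 7)→(6, 12): d=(2,5) right/bottom  bias=-1
    (8,0)@(17, 1): e=[0,91,-77] → .  [on edge]
    (7,1)@(15, 3): e=[0,77,-63] → .  [on edge]
    (6,2)@(13, 5): e=[0,63,-49] → .  [on edge]
    (5,3)@(11, 7): e=[0,49,-35] → .  [on edge]
    (4,4)@(9, 9): e=[0,35,-21] → .  [on edge]
    (2,5)@(5, 11): e=[4,7,3] → X
    (3,5)@(7, 11): e=[0,21,-7] → .  [on edge]
    (2,6)@(5, 13): e=[0,7,7] → .  [on edge]
    (1,7)@(3, 15): e=[0,-7,21] → .  [on edge]
  covered (1 px):
    . . . . . . . . . .
    . . . . . . . . . .
    . . . . . . . . . .
    . . . . . . . . . .
    . . . . . . . . . .
    . . X . . . . . . .
    . . . . . . . . . .
    . . . . . . . . . .
T1:
  2·area = 14
  edge (4, 14)→(2, 9): d=(-2,-5) top-left  bias=+0
  edge (2, 9)→(4, 7): d=(2,-2) top-left  bias=+0
  edge (4, 7)→(4, 14): d=(0,7) right/bottom  bias=-1
    (1,4)@(3, 9): e=[5,2,7] → X
    (2,4)@(5, 9): e=[15,6,-7] → .
    (1,5)@(3, 11): e=[1,6,7] → X
    (2,5)@(5, 11): e=[11,10,-7] → .
    (1,6)@(3, 13): e=[-3,10,7] → .
  covered (2 px):
    . . . . . . . . . .
    . . . . . . . . . .
    . . . . . . . . . .
    . . . . . . . . . .
    . X . . . . . . . .
    . X . . . . . . . .
    . . . . . . . . . .
    . . . . . . . . . .

Final: [[1,4],[1,5]]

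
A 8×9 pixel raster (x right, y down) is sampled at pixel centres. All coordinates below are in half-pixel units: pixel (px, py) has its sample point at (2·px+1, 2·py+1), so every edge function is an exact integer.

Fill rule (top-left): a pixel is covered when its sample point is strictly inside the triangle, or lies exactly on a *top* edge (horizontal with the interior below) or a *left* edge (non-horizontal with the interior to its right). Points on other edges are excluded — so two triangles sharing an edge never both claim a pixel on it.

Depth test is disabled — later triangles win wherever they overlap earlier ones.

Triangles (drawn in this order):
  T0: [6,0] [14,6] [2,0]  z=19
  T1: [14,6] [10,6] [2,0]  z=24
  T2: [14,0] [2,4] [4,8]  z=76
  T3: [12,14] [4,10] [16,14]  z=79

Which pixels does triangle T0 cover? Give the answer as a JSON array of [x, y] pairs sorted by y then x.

T0:
  2·area = 24
  edge (6, 0)→(14, 6): d=(8,6) right/bottom  bias=-1
  edge (14, 6)→(2, 0): d=(-12,-6) top-left  bias=+0
  edge (2, 0)→(6, 0): d=(4,0) top-left  bias=+0
    (2,0)@(5, 1): e=[14,6,4] → #
    (3,0)@(7, 1): e=[2,18,4] → #
    (4,0)@(9, 1): e=[-10,30,4] → ·
    (2,1)@(5, 3): e=[30,-18,12] → ·
    (3,1)@(7, 3): e=[18,-6,12] → ·
    (4,1)@(9, 3): e=[6,6,12] → #
    (5,1)@(11, 3): e=[-6,18,12] → ·
    (4,2)@(9, 5): e=[22,-18,20] → ·
  covered (3 px):
    · · # # · · · ·
    · · · · # · · ·
    · · · · · · · ·
    · · · · · · · ·
    · · · · · · · ·
    · · · · · · · ·
    · · · · · · · ·
    · · · · · · · ·
    · · · · · · · ·
T1:
  2·area = 24
  edge (14, 6)→(10, 6): d=(-4,0) right/bottom  bias=-1
  edge (10, 6)→(2, 0): d=(-8,-6) top-left  bias=+0
  edge (2, 0)→(14, 6): d=(12,6) right/bottom  bias=-1
    (3,1)@(7, 3): e=[12,6,6] → #
    (4,1)@(9, 3): e=[12,18,-6] → ·
    (3,2)@(7, 5): e=[4,-10,30] → ·
    (4,2)@(9, 5): e=[4,2,18] → #
    (5,2)@(11, 5): e=[4,14,6] → #
    (6,2)@(13, 5): e=[4,26,-6] → ·
    (4,3)@(9, 7): e=[-4,-14,42] → ·
    (5,3)@(11, 7): e=[-4,-2,30] → ·
  covered (3 px):
    · · · · · · · ·
    · · · # · · · ·
    · · · · # # · ·
    · · · · · · · ·
    · · · · · · · ·
    · · · · · · · ·
    · · · · · · · ·
    · · · · · · · ·
    · · · · · · · ·
T2:
  2·area = 56  (B↔C swapped to make it positive)
  edge (14, 0)→(4, 8): d=(-10,8) right/bottom  bias=-1
  edge (4, 8)→(2, 4): d=(-2,-4) top-left  bias=+0
  edge (2, 4)→(14, 0): d=(12,-4) top-left  bias=+0
    (5,0)@(11, 1): e=[14,42,0] → #  [on edge]
    (6,0)@(13, 1): e=[-2,50,8] → ·
    (2,1)@(5, 3): e=[42,14,0] → #  [on edge]
    (3,1)@(7, 3): e=[26,22,8] → #
    (4,1)@(9, 3): e=[10,30,16] → #
    (5,1)@(11, 3): e=[-6,38,24] → ·
    (1,2)@(3, 5): e=[38,2,16] → #
    (4,2)@(9, 5): e=[-10,26,40] → ·
    (1,3)@(3, 7): e=[18,-2,40] → ·
    (2,3)@(5, 7): e=[2,6,48] → #
    (3,3)@(7, 7): e=[-14,14,56] → ·
    (2,4)@(5, 9): e=[-18,2,72] → ·
  covered (8 px):
    · · · · · # · ·
    · · # # # · · ·
    · # # # · · · ·
    · · # · · · · ·
    · · · · · · · ·
    · · · · · · · ·
    · · · · · · · ·
    · · · · · · · ·
    · · · · · · · ·
T3:
  2·area = 16
  edge (12, 14)→(4, 10): d=(-8,-4) top-left  bias=+0
  edge (4, 10)→(16, 14): d=(12,4) right/bottom  bias=-1
  edge (16, 14)→(12, 14): d=(-4,0) right/bottom  bias=-1
    (0,4)@(1, 9): e=[-4,0,20] → ·  [on edge]
    (3,5)@(7, 11): e=[4,0,12] → ·  [on edge]
    (5,6)@(11, 13): e=[4,8,4] → #
    (6,6)@(13, 13): e=[12,0,4] → ·  [on edge]
    (5,7)@(11, 15): e=[-12,32,-4] → ·
  covered (1 px):
    · · · · · · · ·
    · · · · · · · ·
    · · · · · · · ·
    · · · · · · · ·
    · · · · · · · ·
    · · · · · · · ·
    · · · · · # · ·
    · · · · · · · ·
    · · · · · · · ·

Result: [[2,0],[3,0],[4,1]]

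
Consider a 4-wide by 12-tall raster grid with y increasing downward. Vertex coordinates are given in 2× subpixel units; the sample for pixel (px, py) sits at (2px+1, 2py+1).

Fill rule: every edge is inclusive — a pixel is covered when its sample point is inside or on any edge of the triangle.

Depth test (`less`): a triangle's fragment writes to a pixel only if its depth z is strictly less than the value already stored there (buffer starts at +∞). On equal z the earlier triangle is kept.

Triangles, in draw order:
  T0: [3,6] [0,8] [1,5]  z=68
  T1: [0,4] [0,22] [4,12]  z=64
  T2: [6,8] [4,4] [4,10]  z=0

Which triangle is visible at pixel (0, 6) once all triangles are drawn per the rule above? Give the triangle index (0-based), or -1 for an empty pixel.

T0:
  2·area = 7
  edge (3, 6)→(0, 8): d=(-3,2) inclusive
  edge (0, 8)→(1, 5): d=(1,-3) inclusive
  edge (1, 5)→(3, 6): d=(2,1) inclusive
    (0,2)@(1, 5): e=[7,0,0] → █  [on edge]
    (1,2)@(3, 5): e=[3,6,-2] → ·
    (0,3)@(1, 7): e=[1,2,4] → █
    (1,3)@(3, 7): e=[-3,8,2] → ·
    (2,3)@(5, 7): e=[-7,14,0] → ·  [on edge]
    (0,4)@(1, 9): e=[-5,4,8] → ·
  covered (2 px):
    · · · ·
    · · · ·
    █ · · ·
    █ · · ·
    · · · ·
    · · · ·
    · · · ·
    · · · ·
    · · · ·
    · · · ·
    · · · ·
    · · · ·
T1:
  2·area = 72  (B↔C swapped to make it positive)
  edge (0, 4)→(4, 12): d=(4,8) inclusive
  edge (4, 12)→(0, 22): d=(-4,10) inclusive
  edge (0, 22)→(0, 4): d=(0,-18) inclusive
    (0,3)@(1, 7): e=[4,50,18] → █
    (1,3)@(3, 7): e=[-12,30,54] → ·
    (0,4)@(1, 9): e=[12,42,18] → █
    (1,4)@(3, 9): e=[-4,22,54] → ·
    (0,5)@(1, 11): e=[20,34,18] → █
    (1,5)@(3, 11): e=[4,14,54] → █
    (2,5)@(5, 11): e=[-12,-6,90] → ·
    (0,6)@(1, 13): e=[28,26,18] → █
    (2,6)@(5, 13): e=[-4,-14,90] → ·
    (0,7)@(1, 15): e=[36,18,18] → █
    (1,7)@(3, 15): e=[20,-2,54] → ·
    (0,8)@(1, 17): e=[44,10,18] → █
  covered (9 px):
    · · · ·
    · · · ·
    · · · ·
    █ · · ·
    █ · · ·
    █ █ · ·
    █ █ · ·
    █ · · ·
    █ · · ·
    █ · · ·
    · · · ·
    · · · ·
T2:
  2·area = 12  (B↔C swapped to make it positive)
  edge (6, 8)→(4, 10): d=(-2,2) inclusive
  edge (4, 10)→(4, 4): d=(0,-6) inclusive
  edge (4, 4)→(6, 8): d=(2,4) inclusive
    (2,3)@(5, 7): e=[4,6,2] → █
    (3,3)@(7, 7): e=[0,18,-6] → ·  [on edge]
    (2,4)@(5, 9): e=[0,6,6] → █  [on edge]
    (3,4)@(7, 9): e=[-4,18,-2] → ·
    (1,5)@(3, 11): e=[0,-6,18] → ·  [on edge]
    (2,5)@(5, 11): e=[-4,6,10] → ·
    (0,6)@(1, 13): e=[0,-18,30] → ·  [on edge]
  covered (2 px):
    · · · ·
    · · · ·
    · · · ·
    · · █ ·
    · · █ ·
    · · · ·
    · · · ·
    · · · ·
    · · · ·
    · · · ·
    · · · ·
    · · · ·

Z-buffer (winner per pixel, '.' = empty):
  . . . .
  . . . .
  0 . . .
  1 . 2 .
  1 . 2 .
  1 1 . .
  1 1 . .
  1 . . .
  1 . . .
  1 . . .
  . . . .
  . . . .

Final: 1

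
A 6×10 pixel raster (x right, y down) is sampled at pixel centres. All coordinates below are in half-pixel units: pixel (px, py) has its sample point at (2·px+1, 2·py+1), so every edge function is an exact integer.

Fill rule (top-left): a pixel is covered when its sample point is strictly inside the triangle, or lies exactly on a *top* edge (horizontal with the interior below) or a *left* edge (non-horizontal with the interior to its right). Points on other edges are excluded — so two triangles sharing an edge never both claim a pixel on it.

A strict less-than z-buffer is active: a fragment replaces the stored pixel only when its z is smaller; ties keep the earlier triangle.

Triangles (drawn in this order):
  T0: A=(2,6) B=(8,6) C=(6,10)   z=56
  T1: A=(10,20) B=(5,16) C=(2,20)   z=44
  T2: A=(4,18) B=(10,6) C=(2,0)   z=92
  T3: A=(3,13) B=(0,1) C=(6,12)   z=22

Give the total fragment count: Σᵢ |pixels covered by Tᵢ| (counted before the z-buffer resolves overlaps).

T0:
  2·area = 24
  edge (2, 6)→(8, 6): d=(6,0) top-left  bias=+0
  edge (8, 6)→(6, 10): d=(-2,4) right/bottom  bias=-1
  edge (6, 10)→(2, 6): d=(-4,-4) top-left  bias=+0
    (0,2)@(1, 5): e=[-6,30,0] → ·  [on edge]
    (1,3)@(3, 7): e=[6,18,0] → #  [on edge]
    (2,3)@(5, 7): e=[6,10,8] → #
    (3,3)@(7, 7): e=[6,2,16] → #
    (4,3)@(9, 7): e=[6,-6,24] → ·
    (1,4)@(3, 9): e=[18,14,-8] → ·
    (2,4)@(5, 9): e=[18,6,0] → #  [on edge]
    (3,4)@(7, 9): e=[18,-2,8] → ·
    (2,5)@(5, 11): e=[30,2,-8] → ·
    (3,5)@(7, 11): e=[30,-6,0] → ·  [on edge]
    (4,6)@(9, 13): e=[42,-18,0] → ·  [on edge]
    (5,7)@(11, 15): e=[54,-30,0] → ·  [on edge]
  covered (4 px):
    · · · · · ·
    · · · · · ·
    · · · · · ·
    · # # # · ·
    · · # · · ·
    · · · · · ·
    · · · · · ·
    · · · · · ·
    · · · · · ·
    · · · · · ·
T1:
  2·area = 32  (B↔C swapped to make it positive)
  edge (10, 20)→(2, 20): d=(-8,0) right/bottom  bias=-1
  edge (2, 20)→(5, 16): d=(3,-4) top-left  bias=+0
  edge (5, 16)→(10, 20): d=(5,4) right/bottom  bias=-1
    (2,8)@(5, 17): e=[24,3,5] → #
    (3,8)@(7, 17): e=[24,11,-3] → ·
    (1,9)@(3, 19): e=[8,1,23] → #
    (3,9)@(7, 19): e=[8,17,7] → #
    (4,9)@(9, 19): e=[8,25,-1] → ·
  covered (4 px):
    · · · · · ·
    · · · · · ·
    · · · · · ·
    · · · · · ·
    · · · · · ·
    · · · · · ·
    · · · · · ·
    · · · · · ·
    · · # · · ·
    · # # # · ·
T2:
  2·area = 132  (B↔C swapped to make it positive)
  edge (4, 18)→(2, 0): d=(-2,-18) top-left  bias=+0
  edge (2, 0)→(10, 6): d=(8,6) right/bottom  bias=-1
  edge (10, 6)→(4, 18): d=(-6,12) right/bottom  bias=-1
    (1,0)@(3, 1): e=[16,2,114] → #
    (2,0)@(5, 1): e=[52,-10,90] → ·
    (1,1)@(3, 3): e=[12,18,102] → #
    (2,1)@(5, 3): e=[48,6,78] → #
    (3,1)@(7, 3): e=[84,-6,54] → ·
    (1,2)@(3, 5): e=[8,34,90] → #
    (3,2)@(7, 5): e=[80,10,42] → #
    (4,2)@(9, 5): e=[116,-2,18] → ·
    (1,3)@(3, 7): e=[4,50,78] → #
    (4,3)@(9, 7): e=[112,14,6] → #
    (5,3)@(11, 7): e=[148,2,-18] → ·
    (1,4)@(3, 9): e=[0,66,66] → #  [on edge]
  covered (17 px):
    · # · · · ·
    · # # · · ·
    · # # # · ·
    · # # # # ·
    · # # # · ·
    · · # # · ·
    · · # · · ·
    · · # · · ·
    · · · · · ·
    · · · · · ·
T3:
  2·area = 39
  edge (3, 13)→(0, 1): d=(-3,-12) top-left  bias=+0
  edge (0, 1)→(6, 12): d=(6,11) right/bottom  bias=-1
  edge (6, 12)→(3, 13): d=(-3,1) right/bottom  bias=-1
    (0,1)@(1, 3): e=[6,1,32] → #
    (1,1)@(3, 3): e=[30,-21,30] → ·
    (0,2)@(1, 5): e=[0,13,26] → #  [on edge]
    (1,2)@(3, 5): e=[24,-9,24] → ·
    (0,3)@(1, 7): e=[-6,25,20] → ·
    (1,3)@(3, 7): e=[18,3,18] → #
    (2,3)@(5, 7): e=[42,-19,16] → ·
    (1,4)@(3, 9): e=[12,15,12] → #
    (2,4)@(5, 9): e=[36,-7,10] → ·
    (1,5)@(3, 11): e=[6,27,6] → #
    (2,5)@(5, 11): e=[30,5,4] → #
    (3,5)@(7, 11): e=[54,-17,2] → ·
    (4,5)@(9, 11): e=[78,-39,0] → ·  [on edge]
    (1,6)@(3, 13): e=[0,39,0] → ·  [on edge]
  covered (6 px):
    · · · · · ·
    # · · · · ·
    # · · · · ·
    · # · · · ·
    · # · · · ·
    · # # · · ·
    · · · · · ·
    · · · · · ·
    · · · · · ·
    · · · · · ·

Final: 31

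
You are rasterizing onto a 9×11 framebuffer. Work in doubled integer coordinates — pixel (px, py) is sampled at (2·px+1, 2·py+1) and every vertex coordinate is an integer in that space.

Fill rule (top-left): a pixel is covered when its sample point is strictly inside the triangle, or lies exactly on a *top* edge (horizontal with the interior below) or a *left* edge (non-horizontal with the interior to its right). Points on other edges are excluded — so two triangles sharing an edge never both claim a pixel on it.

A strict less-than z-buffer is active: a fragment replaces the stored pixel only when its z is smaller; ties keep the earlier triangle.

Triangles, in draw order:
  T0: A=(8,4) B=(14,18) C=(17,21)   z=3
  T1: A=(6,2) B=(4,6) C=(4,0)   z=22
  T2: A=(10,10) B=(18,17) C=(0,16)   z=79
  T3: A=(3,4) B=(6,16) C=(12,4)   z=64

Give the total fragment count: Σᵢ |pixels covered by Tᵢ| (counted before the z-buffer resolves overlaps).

T0:
  2·area = 24  (B↔C swapped to make it positive)
  edge (8, 4)→(17, 21): d=(9,17) right/bottom  bias=-1
  edge (17, 21)→(14, 18): d=(-3,-3) top-left  bias=+0
  edge (14, 18)→(8, 4): d=(-6,-14) top-left  bias=+0
    (0,2)@(1, 5): e=[128,0,-104] → .  [on edge]
    (1,3)@(3, 7): e=[112,0,-88] → .  [on edge]
    (2,4)@(5, 9): e=[96,0,-72] → .  [on edge]
    (3,5)@(7, 11): e=[80,0,-56] → .  [on edge]
    (5,5)@(11, 11): e=[12,12,0] → X  [on edge]
    (6,5)@(13, 11): e=[-22,18,28] → .
    (4,6)@(9, 13): e=[64,0,-40] → .  [on edge]
    (5,6)@(11, 13): e=[30,6,-12] → .
    (5,7)@(11, 15): e=[48,0,-24] → .  [on edge]
    (6,7)@(13, 15): e=[14,6,4] → X
    (7,7)@(15, 15): e=[-20,12,32] → .
    (6,8)@(13, 17): e=[32,0,-8] → .  [on edge]
    (7,9)@(15, 19): e=[16,0,8] → X  [on edge]
    (8,10)@(17, 21): e=[0,0,24] → .  [on edge]
  covered (3 px):
    . . . . . . . . .
    . . . . . . . . .
    . . . . . . . . .
    . . . . . . . . .
    . . . . . . . . .
    . . . . . X . . .
    . . . . . . . . .
    . . . . . . X . .
    . . . . . . . . .
    . . . . . . . X .
    . . . . . . . . .
T1:
  2·area = 12
  edge (6, 2)→(4, 6): d=(-2,4) right/bottom  bias=-1
  edge (4, 6)→(4, 0): d=(0,-6) top-left  bias=+0
  edge (4, 0)→(6, 2): d=(2,2) right/bottom  bias=-1
    (2,0)@(5, 1): e=[6,6,0] → .  [on edge]
    (2,1)@(5, 3): e=[2,6,4] → X
    (3,1)@(7, 3): e=[-6,18,0] → .  [on edge]
    (2,2)@(5, 5): e=[-2,6,8] → .
    (4,2)@(9, 5): e=[-18,30,0] → .  [on edge]
    (5,3)@(11, 7): e=[-30,42,0] → .  [on edge]
    (6,4)@(13, 9): e=[-42,54,0] → .  [on edge]
    (7,5)@(15, 11): e=[-54,66,0] → .  [on edge]
    (8,6)@(17, 13): e=[-66,78,0] → .  [on edge]
  covered (1 px):
    . . . . . . . . .
    . . X . . . . . .
    . . . . . . . . .
    . . . . . . . . .
    . . . . . . . . .
    . . . . . . . . .
    . . . . . . . . .
    . . . . . . . . .
    . . . . . . . . .
    . . . . . . . . .
    . . . . . . . . .
T2:
  2·area = 118
  edge (10, 10)→(18, 17): d=(8,7) right/bottom  bias=-1
  edge (18, 17)→(0, 16): d=(-18,-1) top-left  bias=+0
  edge (0, 16)→(10, 10): d=(10,-6) top-left  bias=+0
    (7,3)@(15, 7): e=[-59,177,0] → .  [on edge]
    (4,5)@(9, 11): e=[15,99,4] → X
    (5,5)@(11, 11): e=[1,101,16] → X
    (6,5)@(13, 11): e=[-13,103,28] → .
    (2,6)@(5, 13): e=[59,59,0] → X  [on edge]
    (3,6)@(7, 13): e=[45,61,12] → X
    (6,6)@(13, 13): e=[3,67,48] → X
    (7,6)@(15, 13): e=[-11,69,60] → .
    (1,7)@(3, 15): e=[89,21,8] → X
    (7,7)@(15, 15): e=[5,33,80] → X
    (8,7)@(17, 15): e=[-9,35,92] → .
    (1,8)@(3, 17): e=[105,-15,28] → .
  covered (14 px):
    . . . . . . . . .
    . . . . . . . . .
    . . . . . . . . .
    . . . . . . . . .
    . . . . . . . . .
    . . . . X X . . .
    . . X X X X X . .
    . X X X X X X X .
    . . . . . . . . .
    . . . . . . . . .
    . . . . . . . . .
T3:
  2·area = 108  (B↔C swapped to make it positive)
  edge (3, 4)→(12, 4): d=(9,0) top-left  bias=+0
  edge (12, 4)→(6, 16): d=(-6,12) right/bottom  bias=-1
  edge (6, 16)→(3, 4): d=(-3,-12) top-left  bias=+0
    (2,2)@(5, 5): e=[9,78,21] → X
    (3,2)@(7, 5): e=[9,54,45] → X
    (4,2)@(9, 5): e=[9,30,69] → X
    (5,2)@(11, 5): e=[9,6,93] → X
    (6,2)@(13, 5): e=[9,-18,117] → .
    (2,3)@(5, 7): e=[27,66,15] → X
    (5,3)@(11, 7): e=[27,-6,87] → .
    (2,4)@(5, 9): e=[45,54,9] → X
    (5,4)@(11, 9): e=[45,-18,81] → .
    (2,5)@(5, 11): e=[63,42,3] → X
    (4,5)@(9, 11): e=[63,-6,51] → .
    (2,6)@(5, 13): e=[81,30,-3] → .
  covered (13 px):
    . . . . . . . . .
    . . . . . . . . .
    . . X X X X . . .
    . . X X X . . . .
    . . X X X . . . .
    . . X X . . . . .
    . . . X . . . . .
    . . . . . . . . .
    . . . . . . . . .
    . . . . . . . . .
    . . . . . . . . .

Final: 31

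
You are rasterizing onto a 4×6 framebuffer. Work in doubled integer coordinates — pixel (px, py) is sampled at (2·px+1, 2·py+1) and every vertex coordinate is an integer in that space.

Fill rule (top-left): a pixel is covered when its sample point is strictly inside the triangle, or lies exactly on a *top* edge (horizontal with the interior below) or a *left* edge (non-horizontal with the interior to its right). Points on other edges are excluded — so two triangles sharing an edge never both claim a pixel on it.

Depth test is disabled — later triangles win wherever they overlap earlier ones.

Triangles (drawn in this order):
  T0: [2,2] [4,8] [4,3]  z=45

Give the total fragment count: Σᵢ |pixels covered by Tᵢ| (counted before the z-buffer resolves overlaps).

T0:
  2·area = 10  (B↔C swapped to make it positive)
  edge (2, 2)→(4, 3): d=(2,1) right/bottom  bias=-1
  edge (4, 3)→(4, 8): d=(0,5) right/bottom  bias=-1
  edge (4, 8)→(2, 2): d=(-2,-6) top-left  bias=+0
    (1,1)@(3, 3): e=[1,5,4] → █
    (2,1)@(5, 3): e=[-1,-5,16] → ·
    (1,2)@(3, 5): e=[5,5,0] → █  [on edge]
    (2,2)@(5, 5): e=[3,-5,12] → ·
    (1,3)@(3, 7): e=[9,5,-4] → ·
    (2,5)@(5, 11): e=[15,-5,0] → ·  [on edge]
  covered (2 px):
    · · · ·
    · █ · ·
    · █ · ·
    · · · ·
    · · · ·
    · · · ·

Final: 2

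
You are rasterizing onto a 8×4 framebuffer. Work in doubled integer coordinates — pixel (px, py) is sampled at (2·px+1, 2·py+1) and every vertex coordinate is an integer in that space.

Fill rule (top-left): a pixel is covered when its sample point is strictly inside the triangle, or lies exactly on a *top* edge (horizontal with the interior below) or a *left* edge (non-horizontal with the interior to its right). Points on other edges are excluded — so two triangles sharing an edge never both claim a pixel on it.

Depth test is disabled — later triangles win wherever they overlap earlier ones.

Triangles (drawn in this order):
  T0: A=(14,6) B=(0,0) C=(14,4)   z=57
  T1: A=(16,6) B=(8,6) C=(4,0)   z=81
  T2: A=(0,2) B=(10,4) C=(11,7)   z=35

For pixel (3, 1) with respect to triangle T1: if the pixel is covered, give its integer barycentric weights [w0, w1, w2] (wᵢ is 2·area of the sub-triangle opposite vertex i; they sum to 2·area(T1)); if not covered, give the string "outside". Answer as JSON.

T0:
  2·area = 28
  edge (14, 6)→(0, 0): d=(-14,-6) top-left  bias=+0
  edge (0, 0)→(14, 4): d=(14,4) right/bottom  bias=-1
  edge (14, 4)→(14, 6): d=(0,2) right/bottom  bias=-1
    (1,0)@(3, 1): e=[4,2,22] → X
    (2,0)@(5, 1): e=[16,-6,18] → .
    (1,1)@(3, 3): e=[-24,30,22] → .
    (3,1)@(7, 3): e=[0,14,14] → X  [on edge]
    (4,1)@(9, 3): e=[12,6,10] → X
    (5,1)@(11, 3): e=[24,-2,6] → .
    (3,2)@(7, 5): e=[-28,42,14] → .
    (4,2)@(9, 5): e=[-16,34,10] → .
    (6,2)@(13, 5): e=[8,18,2] → X
    (7,2)@(15, 5): e=[20,10,-2] → .
    (6,3)@(13, 7): e=[-20,46,2] → .
  covered (4 px):
    . X . . . . . .
    . . . X X . . .
    . . . . . . X .
    . . . . . . . .
T1:
  2·area = 48
  edge (16, 6)→(8, 6): d=(-8,0) right/bottom  bias=-1
  edge (8, 6)→(4, 0): d=(-4,-6) top-left  bias=+0
  edge (4, 0)→(16, 6): d=(12,6) right/bottom  bias=-1
    (2,0)@(5, 1): e=[40,2,6] → X
    (3,0)@(7, 1): e=[40,14,-6] → .
    (2,1)@(5, 3): e=[24,-6,30] → .
    (3,1)@(7, 3): e=[24,6,18] → X
    (4,1)@(9, 3): e=[24,18,6] → X
    (5,1)@(11, 3): e=[24,30,-6] → .
    (3,2)@(7, 5): e=[8,-2,42] → .
    (4,2)@(9, 5): e=[8,10,30] → X
    (5,2)@(11, 5): e=[8,22,18] → X
    (6,2)@(13, 5): e=[8,34,6] → X
    (7,2)@(15, 5): e=[8,46,-6] → .
    (4,3)@(9, 7): e=[-8,2,54] → .
  covered (6 px):
    . . X . . . . .
    . . . X X . . .
    . . . . X X X .
    . . . . . . . .
T2:
  2·area = 28
  edge (0, 2)→(10, 4): d=(10,2) right/bottom  bias=-1
  edge (10, 4)→(11, 7): d=(1,3) right/bottom  bias=-1
  edge (11, 7)→(0, 2): d=(-11,-5) top-left  bias=+0
    (4,0)@(9, 1): e=[-28,0,56] → .  [on edge]
    (1,1)@(3, 3): e=[4,20,4] → X
    (2,1)@(5, 3): e=[0,14,14] → .  [on edge]
    (1,2)@(3, 5): e=[24,22,-18] → .
    (3,2)@(7, 5): e=[16,10,2] → X
    (4,2)@(9, 5): e=[12,4,12] → X
    (5,2)@(11, 5): e=[8,-2,22] → .
    (7,2)@(15, 5): e=[0,-14,42] → .  [on edge]
    (3,3)@(7, 7): e=[36,12,-20] → .
    (4,3)@(9, 7): e=[32,6,-10] → .
    (5,3)@(11, 7): e=[28,0,0] → .  [on edge]
  covered (3 px):
    . . . . . . . .
    . X . . . . . .
    . . . X X . . .
    . . . . . . . .

Answer: [6,18,24]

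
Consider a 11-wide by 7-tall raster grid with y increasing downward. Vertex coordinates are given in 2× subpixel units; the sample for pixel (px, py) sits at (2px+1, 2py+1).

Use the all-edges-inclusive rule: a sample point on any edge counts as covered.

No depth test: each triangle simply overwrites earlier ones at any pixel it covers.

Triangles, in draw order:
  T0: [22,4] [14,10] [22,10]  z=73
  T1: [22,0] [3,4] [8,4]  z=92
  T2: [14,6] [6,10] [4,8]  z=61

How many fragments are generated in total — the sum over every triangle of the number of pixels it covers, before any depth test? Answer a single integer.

T0:
  2·area = 48  (B↔C swapped to make it positive)
  edge (22, 4)→(22, 10): d=(0,6) inclusive
  edge (22, 10)→(14, 10): d=(-8,0) inclusive
  edge (14, 10)→(22, 4): d=(8,-6) inclusive
    (10,2)@(21, 5): e=[6,40,2] → X
    (9,3)@(19, 7): e=[18,24,6] → X
    (8,4)@(17, 9): e=[30,8,10] → X
    (8,5)@(17, 11): e=[30,-8,26] → .
    (9,5)@(19, 11): e=[18,-8,38] → .
    (10,5)@(21, 11): e=[6,-8,50] → .
  covered (6 px):
    . . . . . . . . . . .
    . . . . . . . . . . .
    . . . . . . . . . . X
    . . . . . . . . . X X
    . . . . . . . . X X X
    . . . . . . . . . . .
    . . . . . . . . . . .
T1:
  2·area = 20  (B↔C swapped to make it positive)
  edge (22, 0)→(8, 4): d=(-14,4) inclusive
  edge (8, 4)→(3, 4): d=(-5,0) inclusive
  edge (3, 4)→(22, 0): d=(19,-4) inclusive
    (4,1)@(9, 3): e=[10,5,5] → X
    (5,1)@(11, 3): e=[2,5,13] → X
    (6,1)@(13, 3): e=[-6,5,21] → .
    (4,2)@(9, 5): e=[-18,-5,43] → .
    (5,2)@(11, 5): e=[-26,-5,51] → .
  covered (2 px):
    . . . . . . . . . . .
    . . . . X X . . . . .
    . . . . . . . . . . .
    . . . . . . . . . . .
    . . . . . . . . . . .
    . . . . . . . . . . .
    . . . . . . . . . . .
T2:
  2·area = 24
  edge (14, 6)→(6, 10): d=(-8,4) inclusive
  edge (6, 10)→(4, 8): d=(-2,-2) inclusive
  edge (4, 8)→(14, 6): d=(10,-2) inclusive
    (0,2)@(1, 5): e=[60,0,-36] → .  [on edge]
    (9,2)@(19, 5): e=[-12,36,0] → .  [on edge]
    (1,3)@(3, 7): e=[36,0,-12] → .  [on edge]
    (4,3)@(9, 7): e=[12,12,0] → X  [on edge]
    (5,3)@(11, 7): e=[4,16,4] → X
    (6,3)@(13, 7): e=[-4,20,8] → .
    (2,4)@(5, 9): e=[12,0,12] → X  [on edge]
    (3,4)@(7, 9): e=[4,4,16] → X
    (4,4)@(9, 9): e=[-4,8,20] → .
    (5,4)@(11, 9): e=[-12,12,24] → .
    (2,5)@(5, 11): e=[-4,-4,32] → .
    (3,5)@(7, 11): e=[-12,0,36] → .  [on edge]
    (4,6)@(9, 13): e=[-36,0,60] → .  [on edge]
  covered (4 px):
    . . . . . . . . . . .
    . . . . . . . . . . .
    . . . . . . . . . . .
    . . . . X X . . . . .
    . . X X . . . . . . .
    . . . . . . . . . . .
    . . . . . . . . . . .

Result: 12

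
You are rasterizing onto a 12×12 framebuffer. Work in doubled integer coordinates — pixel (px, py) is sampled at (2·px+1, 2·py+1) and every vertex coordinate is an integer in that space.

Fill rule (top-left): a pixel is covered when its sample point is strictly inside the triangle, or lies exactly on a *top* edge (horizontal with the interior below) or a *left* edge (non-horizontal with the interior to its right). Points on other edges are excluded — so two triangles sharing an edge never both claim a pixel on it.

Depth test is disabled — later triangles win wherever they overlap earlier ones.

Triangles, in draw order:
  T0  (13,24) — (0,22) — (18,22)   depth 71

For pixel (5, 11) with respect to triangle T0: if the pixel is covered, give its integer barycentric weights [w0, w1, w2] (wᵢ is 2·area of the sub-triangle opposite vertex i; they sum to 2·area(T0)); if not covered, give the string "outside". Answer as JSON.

T0:
  2·area = 36
  edge (13, 24)→(0, 22): d=(-13,-2) top-left  bias=+0
  edge (0, 22)→(18, 22): d=(18,0) top-left  bias=+0
  edge (18, 22)→(13, 24): d=(-5,2) right/bottom  bias=-1
    (3,11)@(7, 23): e=[1,18,17] → X
    (4,11)@(9, 23): e=[5,18,13] → X
    (5,11)@(11, 23): e=[9,18,9] → X
    (6,11)@(13, 23): e=[13,18,5] → X
    (7,11)@(15, 23): e=[17,18,1] → X
    (8,11)@(17, 23): e=[21,18,-3] → .
  covered (5 px):
    . . . . . . . . . . . .
    . . . . . . . . . . . .
    . . . . . . . . . . . .
    . . . . . . . . . . . .
    . . . . . . . . . . . .
    . . . . . . . . . . . .
    . . . . . . . . . . . .
    . . . . . . . . . . . .
    . . . . . . . . . . . .
    . . . . . . . . . . . .
    . . . . . . . . . . . .
    . . . X X X X X . . . .

Result: [18,9,9]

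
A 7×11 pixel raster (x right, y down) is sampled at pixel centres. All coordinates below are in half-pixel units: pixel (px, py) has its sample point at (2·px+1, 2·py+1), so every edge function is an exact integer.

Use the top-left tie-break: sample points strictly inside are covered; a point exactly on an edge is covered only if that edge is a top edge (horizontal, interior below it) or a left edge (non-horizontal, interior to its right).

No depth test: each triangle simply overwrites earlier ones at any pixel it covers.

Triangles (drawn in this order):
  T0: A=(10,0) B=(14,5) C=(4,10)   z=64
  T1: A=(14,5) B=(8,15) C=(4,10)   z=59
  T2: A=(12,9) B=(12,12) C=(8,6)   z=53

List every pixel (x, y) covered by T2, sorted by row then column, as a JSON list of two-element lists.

T0:
  2·area = 70
  edge (10, 0)→(14, 5): d=(4,5) right/bottom  bias=-1
  edge (14, 5)→(4, 10): d=(-10,5) right/bottom  bias=-1
  edge (4, 10)→(10, 0): d=(6,-10) top-left  bias=+0
    (4,1)@(9, 3): e=[17,45,8] → █
    (5,1)@(11, 3): e=[7,35,28] → █
    (6,1)@(13, 3): e=[-3,25,48] → ·
    (3,2)@(7, 5): e=[35,35,0] → █  [on edge]
    (6,2)@(13, 5): e=[5,5,60] → █
    (3,3)@(7, 7): e=[43,15,12] → █
    (5,3)@(11, 7): e=[23,-5,52] → ·
    (6,3)@(13, 7): e=[13,-15,72] → ·
    (2,4)@(5, 9): e=[61,5,4] → █
    (3,4)@(7, 9): e=[51,-5,24] → ·
    (4,4)@(9, 9): e=[41,-15,44] → ·
    (2,5)@(5, 11): e=[69,-15,16] → ·
    (0,7)@(1, 15): e=[105,-35,0] → ·  [on edge]
  covered (9 px):
    · · · · · · ·
    · · · · █ █ ·
    · · · █ █ █ █
    · · · █ █ · ·
    · · █ · · · ·
    · · · · · · ·
    · · · · · · ·
    · · · · · · ·
    · · · · · · ·
    · · · · · · ·
    · · · · · · ·
T1:
  2·area = 70
  edge (14, 5)→(8, 15): d=(-6,10) right/bottom  bias=-1
  edge (8, 15)→(4, 10): d=(-4,-5) top-left  bias=+0
  edge (4, 10)→(14, 5): d=(10,-5) top-left  bias=+0
    (5,3)@(11, 7): e=[18,47,5] → █
    (6,3)@(13, 7): e=[-2,57,15] → ·
    (3,4)@(7, 9): e=[46,19,5] → █
    (4,4)@(9, 9): e=[26,29,15] → █
    (6,4)@(13, 9): e=[-14,49,35] → ·
    (2,5)@(5, 11): e=[54,1,15] → █
    (5,5)@(11, 11): e=[-6,31,45] → ·
    (2,6)@(5, 13): e=[42,-7,35] → ·
    (3,6)@(7, 13): e=[22,3,45] → █
    (5,6)@(11, 13): e=[-18,23,65] → ·
    (3,7)@(7, 15): e=[10,-5,65] → ·
    (4,7)@(9, 15): e=[-10,5,75] → ·
  covered (9 px):
    · · · · · · ·
    · · · · · · ·
    · · · · · · ·
    · · · · · █ ·
    · · · █ █ █ ·
    · · █ █ █ · ·
    · · · █ █ · ·
    · · · · · · ·
    · · · · · · ·
    · · · · · · ·
    · · · · · · ·
T2:
  2·area = 12
  edge (12, 9)→(12, 12): d=(0,3) right/bottom  bias=-1
  edge (12, 12)→(8, 6): d=(-4,-6) top-left  bias=+0
  edge (8, 6)→(12, 9): d=(4,3) right/bottom  bias=-1
    (4,3)@(9, 7): e=[9,2,1] → █
    (5,3)@(11, 7): e=[3,14,-5] → ·
    (4,4)@(9, 9): e=[9,-6,9] → ·
    (5,4)@(11, 9): e=[3,6,3] → █
    (6,4)@(13, 9): e=[-3,18,-3] → ·
    (5,5)@(11, 11): e=[3,-2,11] → ·
  covered (2 px):
    · · · · · · ·
    · · · · · · ·
    · · · · · · ·
    · · · · █ · ·
    · · · · · █ ·
    · · · · · · ·
    · · · · · · ·
    · · · · · · ·
    · · · · · · ·
    · · · · · · ·
    · · · · · · ·

Final: [[4,3],[5,4]]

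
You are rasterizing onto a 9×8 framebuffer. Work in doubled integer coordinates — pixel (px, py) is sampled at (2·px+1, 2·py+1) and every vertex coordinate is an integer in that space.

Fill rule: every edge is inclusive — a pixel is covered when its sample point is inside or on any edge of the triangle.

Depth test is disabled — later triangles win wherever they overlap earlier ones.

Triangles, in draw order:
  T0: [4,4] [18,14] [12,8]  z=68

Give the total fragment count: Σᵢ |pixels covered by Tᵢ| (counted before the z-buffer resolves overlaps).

T0:
  2·area = 24  (B↔C swapped to make it positive)
  edge (4, 4)→(12, 8): d=(8,4) inclusive
  edge (12, 8)→(18, 14): d=(6,6) inclusive
  edge (18, 14)→(4, 4): d=(-14,-10) inclusive
    (2,0)@(5, 1): e=[-28,0,52] → ·  [on edge]
    (3,1)@(7, 3): e=[-20,0,44] → ·  [on edge]
    (4,2)@(9, 5): e=[-12,0,36] → ·  [on edge]
    (4,3)@(9, 7): e=[4,12,8] → #
    (5,3)@(11, 7): e=[-4,0,28] → ·  [on edge]
    (4,4)@(9, 9): e=[20,24,-20] → ·
    (5,4)@(11, 9): e=[12,12,0] → #  [on edge]
    (6,4)@(13, 9): e=[4,0,20] → #  [on edge]
    (7,4)@(15, 9): e=[-4,-12,40] → ·
    (5,5)@(11, 11): e=[28,24,-28] → ·
    (6,5)@(13, 11): e=[20,12,-8] → ·
    (7,5)@(15, 11): e=[12,0,12] → #  [on edge]
    (8,6)@(17, 13): e=[20,0,4] → #  [on edge]
  covered (5 px):
    · · · · · · · · ·
    · · · · · · · · ·
    · · · · · · · · ·
    · · · · # · · · ·
    · · · · · # # · ·
    · · · · · · · # ·
    · · · · · · · · #
    · · · · · · · · ·

Result: 5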